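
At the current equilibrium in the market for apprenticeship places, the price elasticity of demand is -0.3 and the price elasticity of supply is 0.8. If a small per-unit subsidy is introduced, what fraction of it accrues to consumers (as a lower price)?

Consumer share = 8/11

For a small subsidy around the equilibrium, the benefit split depends on the relative slopes, which at a point are proportional to the elasticities.
Buyer share = εs/(εs + |εd|) = 0.8/(0.8 + 0.3) = 8/11; seller share = |εd|/(εs + |εd|) = 3/11.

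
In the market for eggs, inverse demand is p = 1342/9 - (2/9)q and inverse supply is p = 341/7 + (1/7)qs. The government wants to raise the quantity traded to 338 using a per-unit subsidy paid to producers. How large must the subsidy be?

Required subsidy s = 23 per unit

At q = 338, from the demand curve buyers pay pb = 1342/9 − (2/9)·338 = 74; from the supply curve sellers need ps = 341/7 + (1/7)·338 = 97.
The subsidy must fill the gap: s = ps − pb = 97 − 74 = 23.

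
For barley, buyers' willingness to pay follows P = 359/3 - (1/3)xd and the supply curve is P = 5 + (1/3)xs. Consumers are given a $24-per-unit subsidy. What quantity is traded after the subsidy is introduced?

Pre-subsidy: 359/3 - (1/3)x = 5 + (1/3)x gives x* = 172 and P* = 187/3.
With the rebate, buyers effectively pay Pb = Ps − 24, where Ps is the price sellers receive.
On the curves, Pb = 359/3 - (1/3)x and Ps = 5 + (1/3)x; the wedge Ps − Pb = 24 gives 5 + (1/3)x − (359/3 - (1/3)x) = 24, so x' = 208.
Then Pb = 359/3 − (1/3)·208 = 151/3 and Ps = 5 + (1/3)·208 = 223/3.

x' = 208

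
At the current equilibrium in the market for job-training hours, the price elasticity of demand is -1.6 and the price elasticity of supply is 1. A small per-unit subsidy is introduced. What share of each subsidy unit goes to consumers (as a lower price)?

Consumer share = 5/13

For a small subsidy around the equilibrium, the benefit split depends on the relative slopes, which at a point are proportional to the elasticities.
Buyer share = εs/(εs + |εd|) = 1/(1 + 1.6) = 5/13; seller share = |εd|/(εs + |εd|) = 8/13.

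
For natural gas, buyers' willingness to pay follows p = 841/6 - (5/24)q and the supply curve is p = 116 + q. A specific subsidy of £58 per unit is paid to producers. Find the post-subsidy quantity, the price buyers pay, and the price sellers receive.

Pre-subsidy: 841/6 - (5/24)q = 116 + q gives q* = 20 and p* = 136.
With the subsidy, sellers receive ps = pb + 58 for each unit, where pb is the price buyers pay.
On the curves, pb = 841/6 - (5/24)q and ps = 116 + q; the wedge ps − pb = 58 gives 116 + q − (841/6 - (5/24)q) = 58, so q' = 68.
Then pb = 841/6 − (5/24)·68 = 126 and ps = 116 + 1·68 = 184.

q' = 68; buyers pay £126; sellers receive £184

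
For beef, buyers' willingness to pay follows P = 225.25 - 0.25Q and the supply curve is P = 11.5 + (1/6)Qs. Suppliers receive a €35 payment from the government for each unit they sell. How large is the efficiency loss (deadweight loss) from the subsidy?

Deadweight loss = €1470

Pre-subsidy: 225.25 - 0.25Q = 11.5 + (1/6)Q gives Q* = 513 and P* = 97.
With the subsidy, sellers receive Ps = Pb + 35 for each unit, where Pb is the price buyers pay.
On the curves, Pb = 225.25 - 0.25Q and Ps = 11.5 + (1/6)Q; the wedge Ps − Pb = 35 gives 11.5 + (1/6)Q − (225.25 - 0.25Q) = 35, so Q' = 597.
Then Pb = 225.25 − 0.25·597 = 76 and Ps = 11.5 + (1/6)·597 = 111.
The subsidy expands output by 597 − 513 = 84 past the efficient level; on those units the gap between marginal cost and willingness to pay runs from 0 up to 35.
DWL = ½ × 35 × 84 = 1470.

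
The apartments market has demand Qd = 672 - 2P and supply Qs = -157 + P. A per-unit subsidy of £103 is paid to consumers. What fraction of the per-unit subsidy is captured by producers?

Pre-subsidy: 672 - 2P = -157 + P gives P* = 829/3, Q* = 358/3.
With the rebate, buyers effectively pay Pb = Ps − 103, where Ps is the price sellers receive.
Demand in terms of Ps becomes Qd = 672 − 2(Ps − 103) = 878 - 2Ps. Setting this equal to supply: 878 - 2Ps = -157 + Ps, so Ps = 345.
Buyers pay Pb = 345 − 103 = 242; Q' = -157 + 1·345 = 188.
Buyers' price falls by P* − Pb = 829/3 − 242 = 103/3; sellers' price rises by Ps − P* = 345 − 829/3 = 206/3.
So producers capture (206/3)/103 = 2/3 of each unit of subsidy.

Producer share = 2/3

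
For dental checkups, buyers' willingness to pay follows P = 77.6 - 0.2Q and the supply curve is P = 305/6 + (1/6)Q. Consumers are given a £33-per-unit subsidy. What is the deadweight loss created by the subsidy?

Deadweight loss = £1485

Pre-subsidy: 77.6 - 0.2Q = 305/6 + (1/6)Q gives Q* = 73 and P* = 63.
With the rebate, buyers effectively pay Pb = Ps − 33, where Ps is the price sellers receive.
On the curves, Pb = 77.6 - 0.2Q and Ps = 305/6 + (1/6)Q; the wedge Ps − Pb = 33 gives 305/6 + (1/6)Q − (77.6 - 0.2Q) = 33, so Q' = 163.
Then Pb = 77.6 − 0.2·163 = 45 and Ps = 305/6 + (1/6)·163 = 78.
The subsidy expands output by 163 − 73 = 90 past the efficient level; on those units the gap between marginal cost and willingness to pay runs from 0 up to 33.
DWL = ½ × 33 × 90 = 1485.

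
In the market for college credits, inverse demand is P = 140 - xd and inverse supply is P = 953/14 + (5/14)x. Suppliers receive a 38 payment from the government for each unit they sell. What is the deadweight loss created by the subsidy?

Pre-subsidy: 140 - x = 953/14 + (5/14)x gives x* = 53 and P* = 87.
With the subsidy, sellers receive Ps = Pb + 38 for each unit, where Pb is the price buyers pay.
On the curves, Pb = 140 - x and Ps = 953/14 + (5/14)x; the wedge Ps − Pb = 38 gives 953/14 + (5/14)x − (140 - x) = 38, so x' = 81.
Then Pb = 140 − 1·81 = 59 and Ps = 953/14 + (5/14)·81 = 97.
The subsidy expands output by 81 − 53 = 28 past the efficient level; on those units the gap between marginal cost and willingness to pay runs from 0 up to 38.
DWL = ½ × 38 × 28 = 532.

Deadweight loss = 532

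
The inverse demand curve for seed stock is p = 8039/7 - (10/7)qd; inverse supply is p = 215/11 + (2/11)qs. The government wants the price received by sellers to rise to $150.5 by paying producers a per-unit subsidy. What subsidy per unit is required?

At a seller price of 150.5, quantity supplied is -107.5 + 5.5·150.5 = 720.25.
Buyers absorb 720.25 only when they pay pb = 8039/7 − (10/7)·720.25 = 119.5.
s = ps − pb = 150.5 − 119.5 = 31.

Required subsidy s = $31 per unit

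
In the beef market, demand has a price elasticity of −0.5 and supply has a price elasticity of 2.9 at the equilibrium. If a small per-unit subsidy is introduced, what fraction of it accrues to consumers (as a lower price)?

Consumer share = 29/34

For a small subsidy around the equilibrium, the benefit split depends on the relative slopes, which at a point are proportional to the elasticities.
Buyer share = εs/(εs + |εd|) = 2.9/(2.9 + 0.5) = 29/34; seller share = |εd|/(εs + |εd|) = 5/34.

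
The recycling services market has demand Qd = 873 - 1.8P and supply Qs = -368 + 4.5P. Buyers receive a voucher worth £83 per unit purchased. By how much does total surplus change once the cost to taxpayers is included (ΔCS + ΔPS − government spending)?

Net change in total surplus = -62001/14

Pre-subsidy: 873 - 1.8P = -368 + 4.5P gives P* = 12410/63, Q* = 3629/7.
With the rebate, buyers effectively pay Pb = Ps − 83, where Ps is the price sellers receive.
Demand in terms of Ps becomes Qd = 873 − 1.8(Ps − 83) = 1022.4 - 1.8Ps. Setting this equal to supply: 1022.4 - 1.8Ps = -368 + 4.5Ps, so Ps = 13904/63.
Buyers pay Pb = 13904/63 − 83 = 8675/63; Q' = -368 + 4.5·(13904/63) = 4376/7.
ΔCS = ½(3629/7 + 4376/7)(12410/63 − 8675/63) = 3322075/98; ΔPS = ½(3629/7 + 4376/7)(13904/63 − 12410/63) = 664415/49.
Government spending = 83 × 4376/7 = 363208/7.
Net change = 3322075/98 + 664415/49 − 363208/7 = -62001/14. The loss equals the DWL triangle ½·83·747/7.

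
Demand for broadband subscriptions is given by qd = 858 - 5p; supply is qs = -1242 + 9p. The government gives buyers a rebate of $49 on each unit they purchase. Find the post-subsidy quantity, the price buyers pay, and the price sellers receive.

Pre-subsidy: 858 - 5p = -1242 + 9p gives p* = 150, q* = 108.
With the rebate, buyers effectively pay pb = ps − 49, where ps is the price sellers receive.
Demand in terms of ps becomes qd = 858 − 5(ps − 49) = 1103 - 5ps. Setting this equal to supply: 1103 - 5ps = -1242 + 9ps, so ps = 167.5.
Buyers pay pb = 167.5 − 49 = 118.5; q' = -1242 + 9·167.5 = 265.5.

q' = 265.5; buyers pay $118.5; sellers receive $167.5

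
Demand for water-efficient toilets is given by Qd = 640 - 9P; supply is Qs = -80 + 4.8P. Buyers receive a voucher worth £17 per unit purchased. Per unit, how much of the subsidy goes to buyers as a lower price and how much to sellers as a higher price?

Buyers gain 136/23 per unit; sellers gain 255/23 per unit

Pre-subsidy: 640 - 9P = -80 + 4.8P gives P* = 1200/23, Q* = 3920/23.
With the rebate, buyers effectively pay Pb = Ps − 17, where Ps is the price sellers receive.
Demand in terms of Ps becomes Qd = 640 − 9(Ps − 17) = 793 - 9Ps. Setting this equal to supply: 793 - 9Ps = -80 + 4.8Ps, so Ps = 1455/23.
Buyers pay Pb = 1455/23 − 17 = 1064/23; Q' = -80 + 4.8·(1455/23) = 5144/23.
Buyers' price falls by P* − Pb = 1200/23 − 1064/23 = 136/23; sellers' price rises by Ps − P* = 1455/23 − 1200/23 = 255/23.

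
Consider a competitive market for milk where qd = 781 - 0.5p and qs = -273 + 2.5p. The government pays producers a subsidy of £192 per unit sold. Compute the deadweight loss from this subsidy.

Pre-subsidy: 781 - 0.5p = -273 + 2.5p gives p* = 1054/3, q* = 1816/3.
With the subsidy, sellers receive ps = pb + 192 for each unit, where pb is the price buyers pay.
Supply in terms of pb becomes qs = -273 + 2.5(pb + 192) = 207 + 2.5pb. Setting this equal to demand: 781 - 0.5pb = 207 + 2.5pb, so pb = 574/3.
Sellers receive ps = 574/3 + 192 = 1150/3; q' = 781 − 0.5·(574/3) = 2056/3.
The subsidy expands output by 2056/3 − 1816/3 = 80 past the efficient level; on those units the gap between marginal cost and willingness to pay runs from 0 up to 192.
DWL = ½ × 192 × 80 = 7680.

Deadweight loss = £7680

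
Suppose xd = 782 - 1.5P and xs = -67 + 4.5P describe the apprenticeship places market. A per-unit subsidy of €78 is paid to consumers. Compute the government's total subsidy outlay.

Pre-subsidy: 782 - 1.5P = -67 + 4.5P gives P* = 141.5, x* = 569.75.
With the rebate, buyers effectively pay Pb = Ps − 78, where Ps is the price sellers receive.
Demand in terms of Ps becomes xd = 782 − 1.5(Ps − 78) = 899 - 1.5Ps. Setting this equal to supply: 899 - 1.5Ps = -67 + 4.5Ps, so Ps = 161.
Buyers pay Pb = 161 − 78 = 83; x' = -67 + 4.5·161 = 657.5.
Government outlay = subsidy × quantity = 78 × 657.5 = 51285.

Government cost = €51285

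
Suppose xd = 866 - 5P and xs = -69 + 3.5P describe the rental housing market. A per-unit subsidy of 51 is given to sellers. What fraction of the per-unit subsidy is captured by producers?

Pre-subsidy: 866 - 5P = -69 + 3.5P gives P* = 110, x* = 316.
With the subsidy, sellers receive Ps = Pb + 51 for each unit, where Pb is the price buyers pay.
Supply in terms of Pb becomes xs = -69 + 3.5(Pb + 51) = 109.5 + 3.5Pb. Setting this equal to demand: 866 - 5Pb = 109.5 + 3.5Pb, so Pb = 89.
Sellers receive Ps = 89 + 51 = 140; x' = 866 − 5·89 = 421.
Buyers' price falls by P* − Pb = 110 − 89 = 21; sellers' price rises by Ps − P* = 140 − 110 = 30.
So producers capture 30/51 = 10/17 of each unit of subsidy.

Producer share = 10/17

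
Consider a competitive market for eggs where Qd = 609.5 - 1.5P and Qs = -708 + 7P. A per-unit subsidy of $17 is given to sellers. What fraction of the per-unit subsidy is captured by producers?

Pre-subsidy: 609.5 - 1.5P = -708 + 7P gives P* = 155, Q* = 377.
With the subsidy, sellers receive Ps = Pb + 17 for each unit, where Pb is the price buyers pay.
Supply in terms of Pb becomes Qs = -708 + 7(Pb + 17) = -589 + 7Pb. Setting this equal to demand: 609.5 - 1.5Pb = -589 + 7Pb, so Pb = 141.
Sellers receive Ps = 141 + 17 = 158; Q' = 609.5 − 1.5·141 = 398.
Buyers' price falls by P* − Pb = 155 − 141 = 14; sellers' price rises by Ps − P* = 158 − 155 = 3.
So producers capture 3/17 = 3/17 of each unit of subsidy.

Producer share = 3/17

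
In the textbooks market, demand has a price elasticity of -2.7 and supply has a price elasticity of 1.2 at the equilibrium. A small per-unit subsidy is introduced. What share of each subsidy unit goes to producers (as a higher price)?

For a small subsidy around the equilibrium, the benefit split depends on the relative slopes, which at a point are proportional to the elasticities.
Buyer share = εs/(εs + |εd|) = 1.2/(1.2 + 2.7) = 4/13; seller share = |εd|/(εs + |εd|) = 9/13.
So producers capture 9/13 of the subsidy.

Producer share = 9/13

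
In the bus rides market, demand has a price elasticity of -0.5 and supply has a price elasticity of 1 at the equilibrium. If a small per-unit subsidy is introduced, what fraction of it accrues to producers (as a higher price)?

For a small subsidy around the equilibrium, the benefit split depends on the relative slopes, which at a point are proportional to the elasticities.
Buyer share = εs/(εs + |εd|) = 1/(1 + 0.5) = 2/3; seller share = |εd|/(εs + |εd|) = 1/3.
So producers capture 1/3 of the subsidy.

Producer share = 1/3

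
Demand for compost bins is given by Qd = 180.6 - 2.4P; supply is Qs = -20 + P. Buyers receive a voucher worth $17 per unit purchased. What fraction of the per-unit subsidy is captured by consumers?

Consumer share = 5/17

Pre-subsidy: 180.6 - 2.4P = -20 + P gives P* = 59, Q* = 39.
With the rebate, buyers effectively pay Pb = Ps − 17, where Ps is the price sellers receive.
Demand in terms of Ps becomes Qd = 180.6 − 2.4(Ps − 17) = 221.4 - 2.4Ps. Setting this equal to supply: 221.4 - 2.4Ps = -20 + Ps, so Ps = 71.
Buyers pay Pb = 71 − 17 = 54; Q' = -20 + 1·71 = 51.
Buyers' price falls by P* − Pb = 59 − 54 = 5; sellers' price rises by Ps − P* = 71 − 59 = 12.
So consumers capture 5/17 = 5/17 of each unit of subsidy.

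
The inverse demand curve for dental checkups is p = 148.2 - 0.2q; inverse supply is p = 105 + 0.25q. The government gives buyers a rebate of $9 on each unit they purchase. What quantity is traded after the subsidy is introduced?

q' = 116

Pre-subsidy: 148.2 - 0.2q = 105 + 0.25q gives q* = 96 and p* = 129.
With the rebate, buyers effectively pay pb = ps − 9, where ps is the price sellers receive.
On the curves, pb = 148.2 - 0.2q and ps = 105 + 0.25q; the wedge ps − pb = 9 gives 105 + 0.25q − (148.2 - 0.2q) = 9, so q' = 116.
Then pb = 148.2 − 0.2·116 = 125 and ps = 105 + 0.25·116 = 134.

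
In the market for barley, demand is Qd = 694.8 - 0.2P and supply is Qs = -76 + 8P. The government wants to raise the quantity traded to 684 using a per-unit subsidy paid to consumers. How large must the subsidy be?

Required subsidy s = 41 per unit

At Q = 684, invert demand for the buyer price: Pb = (694.8 − 684)/0.2 = 54; invert supply for the seller price: Ps = (684 − (-76))/8 = 95.
The subsidy must fill the gap: s = Ps − Pb = 95 − 54 = 41.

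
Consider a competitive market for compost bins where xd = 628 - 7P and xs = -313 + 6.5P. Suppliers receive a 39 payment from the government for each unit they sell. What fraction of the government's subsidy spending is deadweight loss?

DWL / government spending = 3549/14662

Pre-subsidy: 628 - 7P = -313 + 6.5P gives P* = 1882/27, x* = 3782/27.
With the subsidy, sellers receive Ps = Pb + 39 for each unit, where Pb is the price buyers pay.
Supply in terms of Pb becomes xs = -313 + 6.5(Pb + 39) = -59.5 + 6.5Pb. Setting this equal to demand: 628 - 7Pb = -59.5 + 6.5Pb, so Pb = 1375/27.
Sellers receive Ps = 1375/27 + 39 = 2428/27; x' = 628 − 7·(1375/27) = 7331/27.
ΔCS = ½(3782/27 + 7331/27)(1882/27 − 1375/27) = 1878097/486; ΔPS = ½(3782/27 + 7331/27)(2428/27 − 1882/27) = 1011283/243.
Government spending = 39 × 7331/27 = 95303/9.
DWL = ½ × 39 × (7331/27 − 3782/27) = 15379/6; fraction = (15379/6) / (95303/9) = 3549/14662.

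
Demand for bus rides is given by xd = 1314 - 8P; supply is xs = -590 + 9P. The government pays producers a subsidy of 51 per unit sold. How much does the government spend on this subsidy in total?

Pre-subsidy: 1314 - 8P = -590 + 9P gives P* = 112, x* = 418.
With the subsidy, sellers receive Ps = Pb + 51 for each unit, where Pb is the price buyers pay.
Supply in terms of Pb becomes xs = -590 + 9(Pb + 51) = -131 + 9Pb. Setting this equal to demand: 1314 - 8Pb = -131 + 9Pb, so Pb = 85.
Sellers receive Ps = 85 + 51 = 136; x' = 1314 − 8·85 = 634.
Government outlay = subsidy × quantity = 51 × 634 = 32334.

Government cost = 32334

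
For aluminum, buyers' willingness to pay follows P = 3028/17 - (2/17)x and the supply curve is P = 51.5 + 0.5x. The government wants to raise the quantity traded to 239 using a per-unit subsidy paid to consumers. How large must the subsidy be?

At x = 239, from the demand curve buyers pay Pb = 3028/17 − (2/17)·239 = 150; from the supply curve sellers need Ps = 51.5 + 0.5·239 = 171.
The subsidy must fill the gap: s = Ps − Pb = 171 − 150 = 21.

Required subsidy s = 21 per unit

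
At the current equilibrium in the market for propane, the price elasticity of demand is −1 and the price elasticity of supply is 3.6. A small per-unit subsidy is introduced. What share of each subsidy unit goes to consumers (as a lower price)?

Consumer share = 18/23

For a small subsidy around the equilibrium, the benefit split depends on the relative slopes, which at a point are proportional to the elasticities.
Buyer share = εs/(εs + |εd|) = 3.6/(3.6 + 1) = 18/23; seller share = |εd|/(εs + |εd|) = 5/23.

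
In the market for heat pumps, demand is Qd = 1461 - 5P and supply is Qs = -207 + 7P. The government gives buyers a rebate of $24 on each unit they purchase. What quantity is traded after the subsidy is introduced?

Q' = 836

Pre-subsidy: 1461 - 5P = -207 + 7P gives P* = 139, Q* = 766.
With the rebate, buyers effectively pay Pb = Ps − 24, where Ps is the price sellers receive.
Demand in terms of Ps becomes Qd = 1461 − 5(Ps − 24) = 1581 - 5Ps. Setting this equal to supply: 1581 - 5Ps = -207 + 7Ps, so Ps = 149.
Buyers pay Pb = 149 − 24 = 125; Q' = -207 + 7·149 = 836.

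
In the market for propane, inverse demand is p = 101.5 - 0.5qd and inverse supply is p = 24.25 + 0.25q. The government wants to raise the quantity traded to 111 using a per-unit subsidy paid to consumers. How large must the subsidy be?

At q = 111, from the demand curve buyers pay pb = 101.5 − 0.5·111 = 46; from the supply curve sellers need ps = 24.25 + 0.25·111 = 52.
The subsidy must fill the gap: s = ps − pb = 52 − 46 = 6.

Required subsidy s = 6 per unit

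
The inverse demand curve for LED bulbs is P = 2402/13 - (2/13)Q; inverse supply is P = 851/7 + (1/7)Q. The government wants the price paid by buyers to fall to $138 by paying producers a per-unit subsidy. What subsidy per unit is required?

Required subsidy s = $27 per unit

At a buyer price of 138, quantity demanded is 1201 − 6.5·138 = 304.
Sellers supply 304 only when they receive Ps = 851/7 + (1/7)·304 = 165.
s = Ps − Pb = 165 − 138 = 27.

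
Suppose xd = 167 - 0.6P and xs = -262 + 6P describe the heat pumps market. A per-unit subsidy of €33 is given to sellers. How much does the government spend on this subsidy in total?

Pre-subsidy: 167 - 0.6P = -262 + 6P gives P* = 65, x* = 128.
With the subsidy, sellers receive Ps = Pb + 33 for each unit, where Pb is the price buyers pay.
Supply in terms of Pb becomes xs = -262 + 6(Pb + 33) = -64 + 6Pb. Setting this equal to demand: 167 - 0.6Pb = -64 + 6Pb, so Pb = 35.
Sellers receive Ps = 35 + 33 = 68; x' = 167 − 0.6·35 = 146.
Government outlay = subsidy × quantity = 33 × 146 = 4818.

Government cost = €4818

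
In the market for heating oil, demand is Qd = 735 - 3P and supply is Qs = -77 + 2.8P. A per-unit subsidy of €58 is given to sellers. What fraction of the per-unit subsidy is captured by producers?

Pre-subsidy: 735 - 3P = -77 + 2.8P gives P* = 140, Q* = 315.
With the subsidy, sellers receive Ps = Pb + 58 for each unit, where Pb is the price buyers pay.
Supply in terms of Pb becomes Qs = -77 + 2.8(Pb + 58) = 85.4 + 2.8Pb. Setting this equal to demand: 735 - 3Pb = 85.4 + 2.8Pb, so Pb = 112.
Sellers receive Ps = 112 + 58 = 170; Q' = 735 − 3·112 = 399.
Buyers' price falls by P* − Pb = 140 − 112 = 28; sellers' price rises by Ps − P* = 170 − 140 = 30.
So producers capture 30/58 = 15/29 of each unit of subsidy.

Producer share = 15/29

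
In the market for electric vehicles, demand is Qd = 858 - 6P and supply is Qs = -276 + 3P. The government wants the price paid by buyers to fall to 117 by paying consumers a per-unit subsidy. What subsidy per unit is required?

Required subsidy s = 27 per unit

At a buyer price of 117, quantity demanded is 858 − 6·117 = 156.
Sellers supply 156 only when they receive Ps with -276 + 3·Ps = 156, i.e. Ps = 144.
s = Ps − Pb = 144 − 117 = 27.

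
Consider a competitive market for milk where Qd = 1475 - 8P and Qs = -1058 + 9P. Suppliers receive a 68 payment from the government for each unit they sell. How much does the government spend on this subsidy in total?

Pre-subsidy: 1475 - 8P = -1058 + 9P gives P* = 149, Q* = 283.
With the subsidy, sellers receive Ps = Pb + 68 for each unit, where Pb is the price buyers pay.
Supply in terms of Pb becomes Qs = -1058 + 9(Pb + 68) = -446 + 9Pb. Setting this equal to demand: 1475 - 8Pb = -446 + 9Pb, so Pb = 113.
Sellers receive Ps = 113 + 68 = 181; Q' = 1475 − 8·113 = 571.
Government outlay = subsidy × quantity = 68 × 571 = 38828.

Government cost = 38828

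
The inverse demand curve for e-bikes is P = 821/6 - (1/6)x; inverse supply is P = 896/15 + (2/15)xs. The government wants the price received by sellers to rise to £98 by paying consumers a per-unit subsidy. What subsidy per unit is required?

Required subsidy s = £9 per unit

At a seller price of 98, quantity supplied is -448 + 7.5·98 = 287.
Buyers absorb 287 only when they pay Pb = 821/6 − (1/6)·287 = 89.
s = Ps − Pb = 98 − 89 = 9.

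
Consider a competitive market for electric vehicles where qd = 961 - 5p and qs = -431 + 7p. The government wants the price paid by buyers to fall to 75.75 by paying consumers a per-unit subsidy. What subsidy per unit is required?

Required subsidy s = 69 per unit

At a buyer price of 75.75, quantity demanded is 961 − 5·75.75 = 582.25.
Sellers supply 582.25 only when they receive ps with -431 + 7·ps = 582.25, i.e. ps = 144.75.
s = ps − pb = 144.75 − 75.75 = 69.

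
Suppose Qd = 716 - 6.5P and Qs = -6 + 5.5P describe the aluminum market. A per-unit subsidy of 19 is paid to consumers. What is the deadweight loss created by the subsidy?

Pre-subsidy: 716 - 6.5P = -6 + 5.5P gives P* = 361/6, Q* = 3899/12.
With the rebate, buyers effectively pay Pb = Ps − 19, where Ps is the price sellers receive.
Demand in terms of Ps becomes Qd = 716 − 6.5(Ps − 19) = 839.5 - 6.5Ps. Setting this equal to supply: 839.5 - 6.5Ps = -6 + 5.5Ps, so Ps = 1691/24.
Buyers pay Pb = 1691/24 − 19 = 1235/24; Q' = -6 + 5.5·(1691/24) = 18313/48.
The subsidy expands output by 18313/48 − 3899/12 = 2717/48 past the efficient level; on those units the gap between marginal cost and willingness to pay runs from 0 up to 19.
DWL = ½ × 19 × 2717/48 = 51623/96.

Deadweight loss = 51623/96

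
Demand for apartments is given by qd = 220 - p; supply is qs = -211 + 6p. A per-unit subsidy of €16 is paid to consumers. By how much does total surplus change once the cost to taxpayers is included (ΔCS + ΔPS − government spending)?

Net change in total surplus = -768/7

Pre-subsidy: 220 - p = -211 + 6p gives p* = 431/7, q* = 1109/7.
With the rebate, buyers effectively pay pb = ps − 16, where ps is the price sellers receive.
Demand in terms of ps becomes qd = 220 − 1(ps − 16) = 236 - ps. Setting this equal to supply: 236 - ps = -211 + 6ps, so ps = 447/7.
Buyers pay pb = 447/7 − 16 = 335/7; q' = -211 + 6·(447/7) = 1205/7.
ΔCS = ½(1109/7 + 1205/7)(431/7 − 335/7) = 111072/49; ΔPS = ½(1109/7 + 1205/7)(447/7 − 431/7) = 18512/49.
Government spending = 16 × 1205/7 = 19280/7.
Net change = 111072/49 + 18512/49 − 19280/7 = -768/7. The loss equals the DWL triangle ½·16·96/7.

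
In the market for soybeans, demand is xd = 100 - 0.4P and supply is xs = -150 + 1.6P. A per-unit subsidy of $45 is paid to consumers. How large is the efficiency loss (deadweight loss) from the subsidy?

Pre-subsidy: 100 - 0.4P = -150 + 1.6P gives P* = 125, x* = 50.
With the rebate, buyers effectively pay Pb = Ps − 45, where Ps is the price sellers receive.
Demand in terms of Ps becomes xd = 100 − 0.4(Ps − 45) = 118 - 0.4Ps. Setting this equal to supply: 118 - 0.4Ps = -150 + 1.6Ps, so Ps = 134.
Buyers pay Pb = 134 − 45 = 89; x' = -150 + 1.6·134 = 64.4.
The subsidy expands output by 64.4 − 50 = 14.4 past the efficient level; on those units the gap between marginal cost and willingness to pay runs from 0 up to 45.
DWL = ½ × 45 × 14.4 = 324.

Deadweight loss = $324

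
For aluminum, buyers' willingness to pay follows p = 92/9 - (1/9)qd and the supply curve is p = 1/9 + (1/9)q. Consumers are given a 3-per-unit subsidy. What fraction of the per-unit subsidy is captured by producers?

Pre-subsidy: 92/9 - (1/9)q = 1/9 + (1/9)q gives q* = 45.5 and p* = 31/6.
With the rebate, buyers effectively pay pb = ps − 3, where ps is the price sellers receive.
On the curves, pb = 92/9 - (1/9)q and ps = 1/9 + (1/9)q; the wedge ps − pb = 3 gives 1/9 + (1/9)q − (92/9 - (1/9)q) = 3, so q' = 59.
Then pb = 92/9 − (1/9)·59 = 11/3 and ps = 1/9 + (1/9)·59 = 20/3.
Buyers' price falls by p* − pb = 31/6 − 11/3 = 1.5; sellers' price rises by ps − p* = 20/3 − 31/6 = 1.5.
So producers capture 1.5/3 = 0.5 of each unit of subsidy.

Producer share = 0.5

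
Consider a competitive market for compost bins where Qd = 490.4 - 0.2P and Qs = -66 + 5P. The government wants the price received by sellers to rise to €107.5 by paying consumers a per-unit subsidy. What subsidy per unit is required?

Required subsidy s = €13 per unit

At a seller price of 107.5, quantity supplied is -66 + 5·107.5 = 471.5.
Buyers absorb 471.5 only when they pay Pb with 490.4 − 0.2·Pb = 471.5, i.e. Pb = 94.5.
s = Ps − Pb = 107.5 − 94.5 = 13.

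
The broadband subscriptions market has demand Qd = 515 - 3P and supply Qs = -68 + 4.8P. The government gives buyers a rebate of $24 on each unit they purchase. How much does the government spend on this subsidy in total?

Pre-subsidy: 515 - 3P = -68 + 4.8P gives P* = 2915/39, Q* = 3780/13.
With the rebate, buyers effectively pay Pb = Ps − 24, where Ps is the price sellers receive.
Demand in terms of Ps becomes Qd = 515 − 3(Ps − 24) = 587 - 3Ps. Setting this equal to supply: 587 - 3Ps = -68 + 4.8Ps, so Ps = 3275/39.
Buyers pay Pb = 3275/39 − 24 = 2339/39; Q' = -68 + 4.8·(3275/39) = 4356/13.
Government outlay = subsidy × quantity = 24 × 4356/13 = 104544/13.

Government cost = 104544/13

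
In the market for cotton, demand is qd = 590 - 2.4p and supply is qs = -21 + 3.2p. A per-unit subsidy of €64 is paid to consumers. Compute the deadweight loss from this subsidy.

Deadweight loss = 98304/35

Pre-subsidy: 590 - 2.4p = -21 + 3.2p gives p* = 3055/28, q* = 2297/7.
With the rebate, buyers effectively pay pb = ps − 64, where ps is the price sellers receive.
Demand in terms of ps becomes qd = 590 − 2.4(ps − 64) = 743.6 - 2.4ps. Setting this equal to supply: 743.6 - 2.4ps = -21 + 3.2ps, so ps = 3823/28.
Buyers pay pb = 3823/28 − 64 = 2031/28; q' = -21 + 3.2·(3823/28) = 14557/35.
The subsidy expands output by 14557/35 − 2297/7 = 3072/35 past the efficient level; on those units the gap between marginal cost and willingness to pay runs from 0 up to 64.
DWL = ½ × 64 × 3072/35 = 98304/35.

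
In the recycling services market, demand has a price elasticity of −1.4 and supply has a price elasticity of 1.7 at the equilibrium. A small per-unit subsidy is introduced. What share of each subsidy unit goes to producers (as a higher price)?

Producer share = 14/31

For a small subsidy around the equilibrium, the benefit split depends on the relative slopes, which at a point are proportional to the elasticities.
Buyer share = εs/(εs + |εd|) = 1.7/(1.7 + 1.4) = 17/31; seller share = |εd|/(εs + |εd|) = 14/31.
So producers capture 14/31 of the subsidy.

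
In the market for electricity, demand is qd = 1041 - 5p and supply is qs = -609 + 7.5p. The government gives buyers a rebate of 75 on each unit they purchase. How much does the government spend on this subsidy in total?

Pre-subsidy: 1041 - 5p = -609 + 7.5p gives p* = 132, q* = 381.
With the rebate, buyers effectively pay pb = ps − 75, where ps is the price sellers receive.
Demand in terms of ps becomes qd = 1041 − 5(ps − 75) = 1416 - 5ps. Setting this equal to supply: 1416 - 5ps = -609 + 7.5ps, so ps = 162.
Buyers pay pb = 162 − 75 = 87; q' = -609 + 7.5·162 = 606.
Government outlay = subsidy × quantity = 75 × 606 = 45450.

Government cost = 45450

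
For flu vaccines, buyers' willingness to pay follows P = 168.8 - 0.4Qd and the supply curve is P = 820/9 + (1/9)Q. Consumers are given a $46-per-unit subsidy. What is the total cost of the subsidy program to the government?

Pre-subsidy: 168.8 - 0.4Q = 820/9 + (1/9)Q gives Q* = 152 and P* = 108.
With the rebate, buyers effectively pay Pb = Ps − 46, where Ps is the price sellers receive.
On the curves, Pb = 168.8 - 0.4Q and Ps = 820/9 + (1/9)Q; the wedge Ps − Pb = 46 gives 820/9 + (1/9)Q − (168.8 - 0.4Q) = 46, so Q' = 242.
Then Pb = 168.8 − 0.4·242 = 72 and Ps = 820/9 + (1/9)·242 = 118.
Government outlay = subsidy × quantity = 46 × 242 = 11132.

Government cost = $11132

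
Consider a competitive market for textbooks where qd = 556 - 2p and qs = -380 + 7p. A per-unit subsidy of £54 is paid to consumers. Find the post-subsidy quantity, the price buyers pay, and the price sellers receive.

q' = 432; buyers pay £62; sellers receive £116

Pre-subsidy: 556 - 2p = -380 + 7p gives p* = 104, q* = 348.
With the rebate, buyers effectively pay pb = ps − 54, where ps is the price sellers receive.
Demand in terms of ps becomes qd = 556 − 2(ps − 54) = 664 - 2ps. Setting this equal to supply: 664 - 2ps = -380 + 7ps, so ps = 116.
Buyers pay pb = 116 − 54 = 62; q' = -380 + 7·116 = 432.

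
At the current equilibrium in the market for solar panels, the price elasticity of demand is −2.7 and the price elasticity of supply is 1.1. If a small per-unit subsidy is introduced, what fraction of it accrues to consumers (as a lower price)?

Consumer share = 11/38

For a small subsidy around the equilibrium, the benefit split depends on the relative slopes, which at a point are proportional to the elasticities.
Buyer share = εs/(εs + |εd|) = 1.1/(1.1 + 2.7) = 11/38; seller share = |εd|/(εs + |εd|) = 27/38.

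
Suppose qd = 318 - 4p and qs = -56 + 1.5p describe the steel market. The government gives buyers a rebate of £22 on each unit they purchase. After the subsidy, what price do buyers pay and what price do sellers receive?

Pre-subsidy: 318 - 4p = -56 + 1.5p gives p* = 68, q* = 46.
With the rebate, buyers effectively pay pb = ps − 22, where ps is the price sellers receive.
Demand in terms of ps becomes qd = 318 − 4(ps − 22) = 406 - 4ps. Setting this equal to supply: 406 - 4ps = -56 + 1.5ps, so ps = 84.
Buyers pay pb = 84 − 22 = 62; q' = -56 + 1.5·84 = 70.

Buyers pay £62; sellers receive £84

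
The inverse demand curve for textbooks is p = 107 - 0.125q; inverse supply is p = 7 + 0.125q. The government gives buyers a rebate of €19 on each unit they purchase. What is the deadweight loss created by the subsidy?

Deadweight loss = €722

Pre-subsidy: 107 - 0.125q = 7 + 0.125q gives q* = 400 and p* = 57.
With the rebate, buyers effectively pay pb = ps − 19, where ps is the price sellers receive.
On the curves, pb = 107 - 0.125q and ps = 7 + 0.125q; the wedge ps − pb = 19 gives 7 + 0.125q − (107 - 0.125q) = 19, so q' = 476.
Then pb = 107 − 0.125·476 = 47.5 and ps = 7 + 0.125·476 = 66.5.
The subsidy expands output by 476 − 400 = 76 past the efficient level; on those units the gap between marginal cost and willingness to pay runs from 0 up to 19.
DWL = ½ × 19 × 76 = 722.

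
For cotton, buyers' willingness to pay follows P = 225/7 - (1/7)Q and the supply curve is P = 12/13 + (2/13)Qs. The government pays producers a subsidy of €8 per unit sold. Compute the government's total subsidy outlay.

Government cost = 28552/27

Pre-subsidy: 225/7 - (1/7)Q = 12/13 + (2/13)Q gives Q* = 947/9 and P* = 154/9.
With the subsidy, sellers receive Ps = Pb + 8 for each unit, where Pb is the price buyers pay.
On the curves, Pb = 225/7 - (1/7)Q and Ps = 12/13 + (2/13)Q; the wedge Ps − Pb = 8 gives 12/13 + (2/13)Q − (225/7 - (1/7)Q) = 8, so Q' = 3569/27.
Then Pb = 225/7 − (1/7)·(3569/27) = 358/27 and Ps = 12/13 + (2/13)·(3569/27) = 574/27.
Government outlay = subsidy × quantity = 8 × 3569/27 = 28552/27.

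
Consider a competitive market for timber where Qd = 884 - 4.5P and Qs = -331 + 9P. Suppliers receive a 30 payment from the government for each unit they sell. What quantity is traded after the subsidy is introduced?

Q' = 569

Pre-subsidy: 884 - 4.5P = -331 + 9P gives P* = 90, Q* = 479.
With the subsidy, sellers receive Ps = Pb + 30 for each unit, where Pb is the price buyers pay.
Supply in terms of Pb becomes Qs = -331 + 9(Pb + 30) = -61 + 9Pb. Setting this equal to demand: 884 - 4.5Pb = -61 + 9Pb, so Pb = 70.
Sellers receive Ps = 70 + 30 = 100; Q' = 884 − 4.5·70 = 569.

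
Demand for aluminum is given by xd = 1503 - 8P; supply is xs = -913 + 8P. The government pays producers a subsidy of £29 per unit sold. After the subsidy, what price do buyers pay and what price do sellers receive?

Buyers pay £136.5; sellers receive £165.5

Pre-subsidy: 1503 - 8P = -913 + 8P gives P* = 151, x* = 295.
With the subsidy, sellers receive Ps = Pb + 29 for each unit, where Pb is the price buyers pay.
Supply in terms of Pb becomes xs = -913 + 8(Pb + 29) = -681 + 8Pb. Setting this equal to demand: 1503 - 8Pb = -681 + 8Pb, so Pb = 136.5.
Sellers receive Ps = 136.5 + 29 = 165.5; x' = 1503 − 8·136.5 = 411.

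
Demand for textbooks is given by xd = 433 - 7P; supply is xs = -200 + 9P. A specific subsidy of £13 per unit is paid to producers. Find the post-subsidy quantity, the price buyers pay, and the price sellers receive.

Pre-subsidy: 433 - 7P = -200 + 9P gives P* = 39.5625, x* = 156.0625.
With the subsidy, sellers receive Ps = Pb + 13 for each unit, where Pb is the price buyers pay.
Supply in terms of Pb becomes xs = -200 + 9(Pb + 13) = -83 + 9Pb. Setting this equal to demand: 433 - 7Pb = -83 + 9Pb, so Pb = 32.25.
Sellers receive Ps = 32.25 + 13 = 45.25; x' = 433 − 7·32.25 = 207.25.

x' = 207.25; buyers pay £32.25; sellers receive £45.25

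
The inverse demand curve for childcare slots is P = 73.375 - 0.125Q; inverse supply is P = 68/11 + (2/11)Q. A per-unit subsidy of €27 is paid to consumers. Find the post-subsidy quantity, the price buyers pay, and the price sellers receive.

Q' = 307; buyers pay €35; sellers receive €62

Pre-subsidy: 73.375 - 0.125Q = 68/11 + (2/11)Q gives Q* = 219 and P* = 46.
With the rebate, buyers effectively pay Pb = Ps − 27, where Ps is the price sellers receive.
On the curves, Pb = 73.375 - 0.125Q and Ps = 68/11 + (2/11)Q; the wedge Ps − Pb = 27 gives 68/11 + (2/11)Q − (73.375 - 0.125Q) = 27, so Q' = 307.
Then Pb = 73.375 − 0.125·307 = 35 and Ps = 68/11 + (2/11)·307 = 62.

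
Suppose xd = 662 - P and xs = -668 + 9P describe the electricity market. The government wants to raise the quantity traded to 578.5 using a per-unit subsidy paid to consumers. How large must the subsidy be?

At x = 578.5, invert demand for the buyer price: Pb = (662 − 578.5)/1 = 83.5; invert supply for the seller price: Ps = (578.5 − (-668))/9 = 138.5.
The subsidy must fill the gap: s = Ps − Pb = 138.5 − 83.5 = 55.

Required subsidy s = 55 per unit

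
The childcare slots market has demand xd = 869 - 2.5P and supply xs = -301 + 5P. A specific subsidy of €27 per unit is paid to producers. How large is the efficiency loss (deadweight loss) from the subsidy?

Pre-subsidy: 869 - 2.5P = -301 + 5P gives P* = 156, x* = 479.
With the subsidy, sellers receive Ps = Pb + 27 for each unit, where Pb is the price buyers pay.
Supply in terms of Pb becomes xs = -301 + 5(Pb + 27) = -166 + 5Pb. Setting this equal to demand: 869 - 2.5Pb = -166 + 5Pb, so Pb = 138.
Sellers receive Ps = 138 + 27 = 165; x' = 869 − 2.5·138 = 524.
The subsidy expands output by 524 − 479 = 45 past the efficient level; on those units the gap between marginal cost and willingness to pay runs from 0 up to 27.
DWL = ½ × 27 × 45 = 607.5.

Deadweight loss = €607.5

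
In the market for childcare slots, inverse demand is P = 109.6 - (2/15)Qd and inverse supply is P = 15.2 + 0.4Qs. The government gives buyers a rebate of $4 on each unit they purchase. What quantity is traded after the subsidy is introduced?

Q' = 184.5

Pre-subsidy: 109.6 - (2/15)Q = 15.2 + 0.4Q gives Q* = 177 and P* = 86.
With the rebate, buyers effectively pay Pb = Ps − 4, where Ps is the price sellers receive.
On the curves, Pb = 109.6 - (2/15)Q and Ps = 15.2 + 0.4Q; the wedge Ps − Pb = 4 gives 15.2 + 0.4Q − (109.6 - (2/15)Q) = 4, so Q' = 184.5.
Then Pb = 109.6 − (2/15)·184.5 = 85 and Ps = 15.2 + 0.4·184.5 = 89.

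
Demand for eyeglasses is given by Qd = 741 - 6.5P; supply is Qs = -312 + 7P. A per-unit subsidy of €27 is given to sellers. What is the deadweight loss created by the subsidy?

Pre-subsidy: 741 - 6.5P = -312 + 7P gives P* = 78, Q* = 234.
With the subsidy, sellers receive Ps = Pb + 27 for each unit, where Pb is the price buyers pay.
Supply in terms of Pb becomes Qs = -312 + 7(Pb + 27) = -123 + 7Pb. Setting this equal to demand: 741 - 6.5Pb = -123 + 7Pb, so Pb = 64.
Sellers receive Ps = 64 + 27 = 91; Q' = 741 − 6.5·64 = 325.
The subsidy expands output by 325 − 234 = 91 past the efficient level; on those units the gap between marginal cost and willingness to pay runs from 0 up to 27.
DWL = ½ × 27 × 91 = 1228.5.

Deadweight loss = €1228.5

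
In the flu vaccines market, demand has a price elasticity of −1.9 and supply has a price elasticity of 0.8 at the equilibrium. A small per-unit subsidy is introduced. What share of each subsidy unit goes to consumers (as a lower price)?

For a small subsidy around the equilibrium, the benefit split depends on the relative slopes, which at a point are proportional to the elasticities.
Buyer share = εs/(εs + |εd|) = 0.8/(0.8 + 1.9) = 8/27; seller share = |εd|/(εs + |εd|) = 19/27.

Consumer share = 8/27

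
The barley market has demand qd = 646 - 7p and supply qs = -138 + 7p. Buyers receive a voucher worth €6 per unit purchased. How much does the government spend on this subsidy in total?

Government cost = €1650

Pre-subsidy: 646 - 7p = -138 + 7p gives p* = 56, q* = 254.
With the rebate, buyers effectively pay pb = ps − 6, where ps is the price sellers receive.
Demand in terms of ps becomes qd = 646 − 7(ps − 6) = 688 - 7ps. Setting this equal to supply: 688 - 7ps = -138 + 7ps, so ps = 59.
Buyers pay pb = 59 − 6 = 53; q' = -138 + 7·59 = 275.
Government outlay = subsidy × quantity = 6 × 275 = 1650.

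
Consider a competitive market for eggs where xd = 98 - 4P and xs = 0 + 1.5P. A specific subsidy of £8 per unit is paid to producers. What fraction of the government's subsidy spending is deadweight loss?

Pre-subsidy: 98 - 4P = 0 + 1.5P gives P* = 196/11, x* = 294/11.
With the subsidy, sellers receive Ps = Pb + 8 for each unit, where Pb is the price buyers pay.
Supply in terms of Pb becomes xs = 0 + 1.5(Pb + 8) = 12 + 1.5Pb. Setting this equal to demand: 98 - 4Pb = 12 + 1.5Pb, so Pb = 172/11.
Sellers receive Ps = 172/11 + 8 = 260/11; x' = 98 − 4·(172/11) = 390/11.
ΔCS = ½(294/11 + 390/11)(196/11 − 172/11) = 8208/121; ΔPS = ½(294/11 + 390/11)(260/11 − 196/11) = 21888/121.
Government spending = 8 × 390/11 = 3120/11.
DWL = ½ × 8 × (390/11 − 294/11) = 384/11; fraction = (384/11) / (3120/11) = 8/65.

DWL / government spending = 8/65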